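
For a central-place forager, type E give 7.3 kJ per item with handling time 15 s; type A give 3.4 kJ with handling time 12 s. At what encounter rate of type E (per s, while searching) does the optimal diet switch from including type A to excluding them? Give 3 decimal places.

0.093 per s

The zero-one rule: include type A iff E₂/h₂ > λE₁/(1+λh₁). Equality gives the switch point.
λE₁h₂ = E₂ + λE₂h₁ ⇒ λ = E₂/(E₁h₂ − E₂h₁) = 3.4/(87.6 − 51) = 0.0929 per s.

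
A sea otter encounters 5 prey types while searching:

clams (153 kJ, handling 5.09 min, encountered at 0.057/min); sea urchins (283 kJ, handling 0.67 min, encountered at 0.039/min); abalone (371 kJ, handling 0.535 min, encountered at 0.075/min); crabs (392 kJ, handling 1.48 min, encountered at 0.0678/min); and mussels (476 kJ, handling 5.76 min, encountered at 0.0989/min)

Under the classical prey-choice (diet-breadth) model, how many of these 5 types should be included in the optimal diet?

4

E/h in descending order: abalone 693, sea urchins 422, crabs 265, mussels 82.6, clams 30.1 kJ/min. The optimal diet is the largest prefix of this list for which every included type satisfies E_i/h_i > R on the types above it.
Rate on top 1: 26.75. sea urchins: 422 > 26.75 → include.
Rate on top 2: 36.45. crabs: 265 > 36.45 → include.
Rate on top 3: 56.09. mussels: 82.6 > 56.09 → include.
Rate on top 4: 64.8. clams: 30.1 < 64.8 → exclude; stop.
Optimal diet: abalone, sea urchins, crabs, mussels — 4 of 5 types.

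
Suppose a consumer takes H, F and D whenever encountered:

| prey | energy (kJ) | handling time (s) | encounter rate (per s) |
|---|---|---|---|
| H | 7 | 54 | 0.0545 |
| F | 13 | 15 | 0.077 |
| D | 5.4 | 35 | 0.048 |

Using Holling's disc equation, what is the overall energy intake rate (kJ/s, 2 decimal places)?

0.24 kJ/s

R = Σλ_iE_i / (1 + Σλ_ih_i)
Numerator: 0.0545×7 + 0.077×13 + 0.048×5.4 = 1.642
Denominator: 1 + 0.0545×54 + 0.077×15 + 0.048×35 = 6.778
R = 1.642/6.778 = 0.2422 kJ/s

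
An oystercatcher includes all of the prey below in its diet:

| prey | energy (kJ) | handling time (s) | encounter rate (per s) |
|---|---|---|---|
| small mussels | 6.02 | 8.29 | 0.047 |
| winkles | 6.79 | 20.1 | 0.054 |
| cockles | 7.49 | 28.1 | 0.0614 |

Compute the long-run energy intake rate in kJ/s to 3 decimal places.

R = Σλ_iE_i / (1 + Σλ_ih_i)
Numerator: 0.047×6.02 + 0.054×6.79 + 0.0614×7.49 = 1.109
Denominator: 1 + 0.047×8.29 + 0.054×20.1 + 0.0614×28.1 = 4.2
R = 1.109/4.2 = 0.2641 kJ/s

0.264 kJ/s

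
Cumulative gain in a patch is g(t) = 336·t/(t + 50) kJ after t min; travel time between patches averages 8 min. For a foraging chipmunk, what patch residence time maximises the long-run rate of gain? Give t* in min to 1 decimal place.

20.0 min

By the marginal value theorem, leave when the instantaneous gain rate g'(t) equals the habitat-wide average g(t)/(T + t).
g'(t) = 336·50/(t + 50)². Setting 336·50/(t+50)² = 336t/[(t+50)(8+t)] gives 50(8+t) = t(t+50), so t² = 50×8 = 400.
t* = √400 = 20 min.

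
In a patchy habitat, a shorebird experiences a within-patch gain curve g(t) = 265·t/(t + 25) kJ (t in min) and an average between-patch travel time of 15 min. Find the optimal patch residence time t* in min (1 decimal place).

By the marginal value theorem, leave when the instantaneous gain rate g'(t) equals the habitat-wide average g(t)/(T + t).
g'(t) = 265·25/(t + 25)². Setting 265·25/(t+25)² = 265t/[(t+25)(15+t)] gives 25(15+t) = t(t+25), so t² = 25×15 = 375.
t* = √375 = 19.36 min.

19.4 min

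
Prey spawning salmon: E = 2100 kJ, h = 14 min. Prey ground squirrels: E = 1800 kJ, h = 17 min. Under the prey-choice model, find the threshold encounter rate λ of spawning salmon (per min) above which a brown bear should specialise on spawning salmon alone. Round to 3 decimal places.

0.171 per min

Drop ground squirrels once their profitability E₂/h₂ falls below the rate achievable on spawning salmon alone: E₂/h₂ = λE₁/(1 + λh₁).
Solve for λ: λE₁h₂ = E₂(1 + λh₁) → λ(E₁h₂ − E₂h₁) = E₂ → λ = E₂/(E₁h₂ − E₂h₁).
λ = 1800/(2100×17 − 1800×14) = 1800/1.05e+04 = 0.1714 per min.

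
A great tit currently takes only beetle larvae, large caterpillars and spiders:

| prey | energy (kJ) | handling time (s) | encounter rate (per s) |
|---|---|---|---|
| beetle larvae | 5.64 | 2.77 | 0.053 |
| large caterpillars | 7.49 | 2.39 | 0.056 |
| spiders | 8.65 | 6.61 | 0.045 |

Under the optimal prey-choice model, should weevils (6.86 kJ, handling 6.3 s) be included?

Current rate: (0.053×5.64 + 0.056×7.49 + 0.045×8.65)/(1 + 0.053×2.77 + 0.056×2.39 + 0.045×6.61) = 0.7019 kJ/s.
Profitability of weevils: 6.86/6.3 = 1.089 kJ/s.
1.089 > 0.7019, so adding weevils raises the average — include it.

Yes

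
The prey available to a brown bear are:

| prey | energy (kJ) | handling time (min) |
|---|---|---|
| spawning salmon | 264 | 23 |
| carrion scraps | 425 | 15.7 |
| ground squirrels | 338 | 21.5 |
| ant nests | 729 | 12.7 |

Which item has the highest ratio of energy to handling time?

ant nests

In descending order of E/h:
ant nests: 729/12.7 = 57.4 kJ/min
carrion scraps: 425/15.7 = 27.1 kJ/min
ground squirrels: 338/21.5 = 15.7 kJ/min
spawning salmon: 264/23 = 11.5 kJ/min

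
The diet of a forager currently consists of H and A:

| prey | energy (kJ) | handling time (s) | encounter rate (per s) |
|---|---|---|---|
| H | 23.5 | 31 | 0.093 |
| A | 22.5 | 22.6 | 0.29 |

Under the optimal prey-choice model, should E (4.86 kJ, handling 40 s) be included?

Current rate: (0.093×23.5 + 0.29×22.5)/(1 + 0.093×31 + 0.29×22.6) = 0.8346 kJ/s.
E: E/h = 4.86/40 = 0.1215 kJ/s.
0.1215 < 0.8346, so adding E would lower the average — exclude it.

No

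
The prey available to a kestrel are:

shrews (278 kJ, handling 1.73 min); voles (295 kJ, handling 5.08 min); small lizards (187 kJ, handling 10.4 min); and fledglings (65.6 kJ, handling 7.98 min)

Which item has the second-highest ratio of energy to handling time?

In descending order of E/h:
shrews: 278/1.73 = 161 kJ/min
voles: 295/5.08 = 58.1 kJ/min
small lizards: 187/10.4 = 18 kJ/min
fledglings: 65.6/7.98 = 8.22 kJ/min

voles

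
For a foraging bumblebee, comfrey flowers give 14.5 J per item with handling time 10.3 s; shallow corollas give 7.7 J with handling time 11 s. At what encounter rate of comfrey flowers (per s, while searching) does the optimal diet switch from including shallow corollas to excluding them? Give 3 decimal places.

At the threshold, the rate on comfrey flowers alone equals the profitability of shallow corollas: λ·14.5/(1 + λ·10.3) = 7.7/11 = 0.7.
Rearranging, λ(14.5 − 0.7×10.3) = 0.7, so λ = 0.7/7.29 = 0.09602 per s.

0.096 per s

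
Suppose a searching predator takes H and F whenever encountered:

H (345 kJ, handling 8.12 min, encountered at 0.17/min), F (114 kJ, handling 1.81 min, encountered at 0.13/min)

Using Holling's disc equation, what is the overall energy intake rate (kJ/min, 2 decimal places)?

28.09 kJ/min

R = Σλ_iE_i / (1 + Σλ_ih_i)
Numerator: 0.17×345 + 0.13×114 = 73.47
Denominator: 1 + 0.17×8.12 + 0.13×1.81 = 2.616
R = 73.47/2.616 = 28.09 kJ/min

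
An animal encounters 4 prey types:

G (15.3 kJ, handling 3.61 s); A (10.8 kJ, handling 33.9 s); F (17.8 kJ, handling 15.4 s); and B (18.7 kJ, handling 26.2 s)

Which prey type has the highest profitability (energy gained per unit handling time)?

G

In descending order of E/h:
G: 15.3/3.61 = 4.24 kJ/s
F: 17.8/15.4 = 1.16 kJ/s
B: 18.7/26.2 = 0.714 kJ/s
A: 10.8/33.9 = 0.319 kJ/s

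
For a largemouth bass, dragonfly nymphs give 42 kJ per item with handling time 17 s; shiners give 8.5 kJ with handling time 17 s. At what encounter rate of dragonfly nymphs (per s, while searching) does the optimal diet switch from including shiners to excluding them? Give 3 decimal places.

0.015 per s

The zero-one rule: include shiners iff E₂/h₂ > λE₁/(1+λh₁). Equality gives the switch point.
λE₁h₂ = E₂ + λE₂h₁ ⇒ λ = E₂/(E₁h₂ − E₂h₁) = 8.5/(714 − 144.5) = 0.01493 per s.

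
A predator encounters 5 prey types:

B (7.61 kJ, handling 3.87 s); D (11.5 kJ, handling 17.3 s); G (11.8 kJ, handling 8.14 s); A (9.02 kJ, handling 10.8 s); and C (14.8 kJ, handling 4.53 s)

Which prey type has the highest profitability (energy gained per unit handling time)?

C

In descending order of E/h:
C: 14.8/4.53 = 3.27 kJ/s
B: 7.61/3.87 = 1.97 kJ/s
G: 11.8/8.14 = 1.45 kJ/s
A: 9.02/10.8 = 0.835 kJ/s
D: 11.5/17.3 = 0.665 kJ/s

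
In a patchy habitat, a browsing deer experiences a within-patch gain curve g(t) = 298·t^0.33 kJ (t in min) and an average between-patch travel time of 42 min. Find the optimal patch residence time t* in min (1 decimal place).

20.7 min

By the marginal value theorem, leave when the instantaneous gain rate g'(t) equals the habitat-wide average g(t)/(T + t).
g'(t) = 0.33·298·t^-0.67. Setting 0.33·298·t^-0.67 = 298·t^0.33/(42+t) gives 0.33(42+t) = t, so 0.67·t = 0.33×42.
t* = 0.33×42/0.67 = 20.69 min.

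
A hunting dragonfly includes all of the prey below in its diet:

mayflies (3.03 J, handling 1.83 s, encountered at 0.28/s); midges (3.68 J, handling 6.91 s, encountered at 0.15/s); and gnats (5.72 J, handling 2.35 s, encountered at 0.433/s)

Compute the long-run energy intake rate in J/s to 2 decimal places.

R = (0.28×3.03 + 0.15×3.68 + 0.433×5.72) / (1 + 0.28×1.83 + 0.15×6.91 + 0.433×2.35) = 3.877/3.566 = 1.087 J/s.

1.09 J/s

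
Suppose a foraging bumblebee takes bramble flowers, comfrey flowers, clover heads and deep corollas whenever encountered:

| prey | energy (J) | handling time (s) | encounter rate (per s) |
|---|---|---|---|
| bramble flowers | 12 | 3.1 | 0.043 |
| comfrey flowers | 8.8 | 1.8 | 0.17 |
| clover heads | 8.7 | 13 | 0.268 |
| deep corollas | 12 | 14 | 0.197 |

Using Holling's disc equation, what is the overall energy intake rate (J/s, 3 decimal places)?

0.873 J/s

R = Σλ_iE_i / (1 + Σλ_ih_i)
Numerator: 0.043×12 + 0.17×8.8 + 0.268×8.7 + 0.197×12 = 6.708
Denominator: 1 + 0.043×3.1 + 0.17×1.8 + 0.268×13 + 0.197×14 = 7.681
R = 6.708/7.681 = 0.8732 J/s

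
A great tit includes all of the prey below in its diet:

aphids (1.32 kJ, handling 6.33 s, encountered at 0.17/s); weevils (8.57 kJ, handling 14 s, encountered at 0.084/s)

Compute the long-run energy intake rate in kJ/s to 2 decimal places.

Energy encountered per unit search time: 0.17×1.32 + 0.084×8.57 = 0.9443 kJ/s.
Handling time per unit search time: 0.17×6.33 + 0.084×14 = 2.252.
Rate = 0.9443/(1 + 2.252) = 0.2904 kJ/s.

0.29 kJ/s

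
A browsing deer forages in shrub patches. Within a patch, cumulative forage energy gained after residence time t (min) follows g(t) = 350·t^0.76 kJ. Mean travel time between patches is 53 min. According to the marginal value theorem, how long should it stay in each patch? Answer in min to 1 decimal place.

Maximise g(t)/(T+t): set derivative to zero → g'(t)(T+t) = g(t).
g'(t) = 0.76·350·t^-0.24. Setting 0.76·350·t^-0.24 = 350·t^0.76/(53+t) gives 0.76(53+t) = t, so 0.24·t = 0.76×53.
t* = 0.76×53/0.24 = 167.8 min.

167.8 min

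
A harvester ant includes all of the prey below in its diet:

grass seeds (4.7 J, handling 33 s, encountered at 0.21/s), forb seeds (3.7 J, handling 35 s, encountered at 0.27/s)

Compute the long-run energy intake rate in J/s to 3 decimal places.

0.114 J/s

R = (0.21×4.7 + 0.27×3.7) / (1 + 0.21×33 + 0.27×35) = 1.986/17.38 = 0.1143 J/s.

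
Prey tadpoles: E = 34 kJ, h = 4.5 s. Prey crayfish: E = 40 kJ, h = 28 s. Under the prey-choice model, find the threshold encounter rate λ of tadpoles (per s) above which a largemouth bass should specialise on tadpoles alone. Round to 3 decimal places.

0.052 per s

Drop crayfish once their profitability E₂/h₂ falls below the rate achievable on tadpoles alone: E₂/h₂ = λE₁/(1 + λh₁).
Solve for λ: λE₁h₂ = E₂(1 + λh₁) → λ(E₁h₂ − E₂h₁) = E₂ → λ = E₂/(E₁h₂ − E₂h₁).
λ = 40/(34×28 − 40×4.5) = 40/772 = 0.05181 per s.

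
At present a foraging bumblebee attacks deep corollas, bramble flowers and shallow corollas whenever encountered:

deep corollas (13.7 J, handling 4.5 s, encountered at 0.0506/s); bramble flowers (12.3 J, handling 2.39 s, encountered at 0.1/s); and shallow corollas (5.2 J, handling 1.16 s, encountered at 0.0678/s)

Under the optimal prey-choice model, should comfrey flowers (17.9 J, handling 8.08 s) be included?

Intake rate on the current diet: R = (0.0506×13.7 + 0.1×12.3 + 0.0678×5.2) / (1 + 0.0506×4.5 + 0.1×2.39 + 0.0678×1.16) = 2.276/1.545 = 1.473 J/s.
comfrey flowers: E/h = 17.9/8.08 = 2.215 J/s.
Since 2.215 > R, including comfrey flowers increases the long-run rate.

Yes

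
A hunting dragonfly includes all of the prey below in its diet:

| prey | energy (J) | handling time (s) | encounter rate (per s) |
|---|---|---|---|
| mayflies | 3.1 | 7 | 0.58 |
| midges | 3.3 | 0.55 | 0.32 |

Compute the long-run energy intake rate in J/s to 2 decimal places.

0.55 J/s

Energy encountered per unit search time: 0.58×3.1 + 0.32×3.3 = 2.854 J/s.
Handling time per unit search time: 0.58×7 + 0.32×0.55 = 4.236.
Rate = 2.854/(1 + 4.236) = 0.5451 J/s.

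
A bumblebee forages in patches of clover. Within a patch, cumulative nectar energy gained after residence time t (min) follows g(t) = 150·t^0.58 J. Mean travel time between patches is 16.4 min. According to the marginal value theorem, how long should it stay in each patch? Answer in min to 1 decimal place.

Optimal t* satisfies g'(t*) = g(t*)/(T + t*).
g'(t) = 0.58·150·t^-0.42. Setting 0.58·150·t^-0.42 = 150·t^0.58/(16.4+t) gives 0.58(16.4+t) = t, so 0.42·t = 0.58×16.4.
t* = 0.58×16.4/0.42 = 22.65 min.

22.6 min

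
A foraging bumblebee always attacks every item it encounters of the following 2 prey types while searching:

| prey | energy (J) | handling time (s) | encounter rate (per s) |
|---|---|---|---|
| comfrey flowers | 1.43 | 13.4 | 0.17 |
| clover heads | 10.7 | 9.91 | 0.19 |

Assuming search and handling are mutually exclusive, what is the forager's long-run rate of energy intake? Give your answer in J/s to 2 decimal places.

R = (0.17×1.43 + 0.19×10.7) / (1 + 0.17×13.4 + 0.19×9.91) = 2.276/5.161 = 0.441 J/s.

0.44 J/s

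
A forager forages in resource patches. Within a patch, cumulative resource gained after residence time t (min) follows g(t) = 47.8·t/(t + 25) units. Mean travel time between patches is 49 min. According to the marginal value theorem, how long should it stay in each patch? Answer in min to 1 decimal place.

By the marginal value theorem, leave when the instantaneous gain rate g'(t) equals the habitat-wide average g(t)/(T + t).
g'(t) = 47.8·25/(t + 25)². Setting 47.8·25/(t+25)² = 47.8t/[(t+25)(49+t)] gives 25(49+t) = t(t+25), so t² = 25×49 = 1225.
t* = √1225 = 35 min.

35.0 min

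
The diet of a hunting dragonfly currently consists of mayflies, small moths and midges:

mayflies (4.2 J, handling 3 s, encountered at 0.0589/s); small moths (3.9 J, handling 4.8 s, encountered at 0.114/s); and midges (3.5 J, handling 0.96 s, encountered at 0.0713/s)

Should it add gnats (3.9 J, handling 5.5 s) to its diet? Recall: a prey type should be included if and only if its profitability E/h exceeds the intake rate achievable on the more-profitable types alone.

On mayflies, small moths and midges alone, R = ΣλE/(1+Σλh) = 0.9415/1.792 = 0.5253 J/s.
Profitability of gnats: 3.9/5.5 = 0.7091 J/s.
Since 0.7091 > R, including gnats increases the long-run rate.

Yes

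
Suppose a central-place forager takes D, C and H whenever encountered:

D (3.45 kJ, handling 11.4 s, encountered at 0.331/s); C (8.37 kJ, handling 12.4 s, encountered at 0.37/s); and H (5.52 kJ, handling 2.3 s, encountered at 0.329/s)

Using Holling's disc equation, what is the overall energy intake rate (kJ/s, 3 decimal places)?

Energy encountered per unit search time: 0.331×3.45 + 0.37×8.37 + 0.329×5.52 = 6.055 kJ/s.
Handling time per unit search time: 0.331×11.4 + 0.37×12.4 + 0.329×2.3 = 9.118.
Rate = 6.055/(1 + 9.118) = 0.5984 kJ/s.

0.598 kJ/s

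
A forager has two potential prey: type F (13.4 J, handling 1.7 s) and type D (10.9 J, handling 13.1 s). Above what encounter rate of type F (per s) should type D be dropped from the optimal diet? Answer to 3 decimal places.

The zero-one rule: include type D iff E₂/h₂ > λE₁/(1+λh₁). Equality gives the switch point.
λE₁h₂ = E₂ + λE₂h₁ ⇒ λ = E₂/(E₁h₂ − E₂h₁) = 10.9/(175.5 − 18.53) = 0.06942 per s.

0.069 per s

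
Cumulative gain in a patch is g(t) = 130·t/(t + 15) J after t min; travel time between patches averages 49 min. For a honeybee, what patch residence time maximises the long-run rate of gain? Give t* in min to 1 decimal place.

27.1 min

Optimal t* satisfies g'(t*) = g(t*)/(T + t*).
g'(t) = 130·15/(t + 15)². Setting 130·15/(t+15)² = 130t/[(t+15)(49+t)] gives 15(49+t) = t(t+15), so t² = 15×49 = 735.
t* = √735 = 27.11 min.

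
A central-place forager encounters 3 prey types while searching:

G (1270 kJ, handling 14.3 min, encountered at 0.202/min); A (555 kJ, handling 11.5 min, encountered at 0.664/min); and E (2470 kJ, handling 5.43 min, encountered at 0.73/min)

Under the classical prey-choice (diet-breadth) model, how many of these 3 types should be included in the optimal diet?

1

E/h in descending order: E 455, G 88.8, A 48.3 kJ/min. The optimal diet is the largest prefix of this list for which every included type satisfies E_i/h_i > R on the types above it.
Rate on top 1: 363.2. G: 88.8 < 363.2 → exclude; stop.
Optimal diet: E — 1 of 3 types.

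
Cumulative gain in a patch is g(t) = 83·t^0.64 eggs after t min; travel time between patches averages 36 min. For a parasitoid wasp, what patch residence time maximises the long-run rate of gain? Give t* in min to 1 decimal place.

Optimal t* satisfies g'(t*) = g(t*)/(T + t*).
g'(t) = 0.64·83·t^-0.36. Setting 0.64·83·t^-0.36 = 83·t^0.64/(36+t) gives 0.64(36+t) = t, so 0.36·t = 0.64×36.
t* = 0.64×36/0.36 = 64 min.

64.0 min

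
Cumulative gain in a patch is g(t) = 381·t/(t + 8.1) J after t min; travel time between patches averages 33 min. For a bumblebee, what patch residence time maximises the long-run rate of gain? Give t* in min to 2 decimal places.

16.35 min

Optimal t* satisfies g'(t*) = g(t*)/(T + t*).
g'(t) = 381·8.1/(t + 8.1)². Setting 381·8.1/(t+8.1)² = 381t/[(t+8.1)(33+t)] gives 8.1(33+t) = t(t+8.1), so t² = 8.1×33 = 267.3.
t* = √267.3 = 16.35 min.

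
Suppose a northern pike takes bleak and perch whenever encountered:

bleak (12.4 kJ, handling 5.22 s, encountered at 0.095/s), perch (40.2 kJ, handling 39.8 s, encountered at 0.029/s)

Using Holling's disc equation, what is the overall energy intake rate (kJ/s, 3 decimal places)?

Energy encountered per unit search time: 0.095×12.4 + 0.029×40.2 = 2.344 kJ/s.
Handling time per unit search time: 0.095×5.22 + 0.029×39.8 = 1.65.
Rate = 2.344/(1 + 1.65) = 0.8844 kJ/s.

0.884 kJ/s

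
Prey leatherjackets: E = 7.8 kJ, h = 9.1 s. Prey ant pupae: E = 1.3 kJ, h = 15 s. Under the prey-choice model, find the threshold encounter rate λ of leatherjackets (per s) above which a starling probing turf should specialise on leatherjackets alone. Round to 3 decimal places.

At the threshold, the rate on leatherjackets alone equals the profitability of ant pupae: λ·7.8/(1 + λ·9.1) = 1.3/15 = 0.08667.
Rearranging, λ(7.8 − 0.08667×9.1) = 0.08667, so λ = 0.08667/7.011 = 0.01236 per s.

0.012 per s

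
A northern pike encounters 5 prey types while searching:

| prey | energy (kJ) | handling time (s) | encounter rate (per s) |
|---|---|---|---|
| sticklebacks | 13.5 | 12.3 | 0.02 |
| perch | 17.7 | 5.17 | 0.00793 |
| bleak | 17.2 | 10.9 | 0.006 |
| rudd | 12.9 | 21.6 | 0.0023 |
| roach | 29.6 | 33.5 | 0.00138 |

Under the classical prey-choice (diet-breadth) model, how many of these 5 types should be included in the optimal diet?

Rank by E/h (kJ/s): perch 3.42, bleak 1.58, sticklebacks 1.1, roach 0.884, rudd 0.597. Include each in turn until the next type's E/h falls below the running intake rate.
Rate on top 1: 0.1348. bleak: 1.58 > 0.1348 → include.
Rate on top 2: 0.2201. sticklebacks: 1.1 > 0.2201 → include.
Rate on top 3: 0.3797. roach: 0.884 > 0.3797 → include.
Rate on top 4: 0.3964. rudd: 0.597 > 0.3964 → include.
Optimal diet: perch, bleak, sticklebacks, roach, rudd — 5 of 5 types.

5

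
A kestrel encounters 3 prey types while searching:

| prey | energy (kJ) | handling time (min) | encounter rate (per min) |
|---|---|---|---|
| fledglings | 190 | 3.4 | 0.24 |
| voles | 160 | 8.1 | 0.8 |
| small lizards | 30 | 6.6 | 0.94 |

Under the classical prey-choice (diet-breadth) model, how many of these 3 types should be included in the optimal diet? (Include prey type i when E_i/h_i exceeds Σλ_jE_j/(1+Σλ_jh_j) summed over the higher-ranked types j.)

Rank by E/h (kJ/min): fledglings 55.9, voles 19.8, small lizards 4.55. Include each in turn until the next type's E/h falls below the running intake rate.
Rate on top 1: 25.11. voles: 19.8 < 25.11 → exclude; stop.
Optimal diet: fledglings — 1 of 3 types.

1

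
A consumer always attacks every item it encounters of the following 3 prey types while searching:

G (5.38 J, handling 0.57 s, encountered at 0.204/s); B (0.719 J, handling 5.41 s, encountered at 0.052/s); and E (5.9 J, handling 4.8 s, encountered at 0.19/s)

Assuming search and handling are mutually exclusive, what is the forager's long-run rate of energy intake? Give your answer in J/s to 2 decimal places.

Energy encountered per unit search time: 0.204×5.38 + 0.052×0.719 + 0.19×5.9 = 2.256 J/s.
Handling time per unit search time: 0.204×0.57 + 0.052×5.41 + 0.19×4.8 = 1.31.
Rate = 2.256/(1 + 1.31) = 0.9768 J/s.

0.98 J/s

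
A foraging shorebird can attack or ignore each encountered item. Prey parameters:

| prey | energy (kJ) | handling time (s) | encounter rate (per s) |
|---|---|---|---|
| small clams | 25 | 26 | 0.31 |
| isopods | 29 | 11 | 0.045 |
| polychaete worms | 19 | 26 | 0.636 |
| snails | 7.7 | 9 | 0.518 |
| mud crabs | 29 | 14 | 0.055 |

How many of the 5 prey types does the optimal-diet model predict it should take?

Profitabilities (E/h, kJ/s): isopods 2.64, mud crabs 2.07, small clams 0.962, snails 0.856, polychaete worms 0.731. Add prey in this order while the next type's profitability exceeds the intake rate on those already taken.
Rate on top 1: 0.8729. mud crabs: 2.07 > 0.8729 → include.
Rate on top 2: 1.28. small clams: 0.962 < 1.28 → exclude; stop.
Optimal diet: isopods, mud crabs — 2 of 5 types.

2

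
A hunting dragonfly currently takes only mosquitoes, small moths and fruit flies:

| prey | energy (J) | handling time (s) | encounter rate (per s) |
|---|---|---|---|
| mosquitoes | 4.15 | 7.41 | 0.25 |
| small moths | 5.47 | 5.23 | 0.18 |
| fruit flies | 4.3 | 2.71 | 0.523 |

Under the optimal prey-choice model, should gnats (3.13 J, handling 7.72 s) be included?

No

Intake rate on the current diet: R = (0.25×4.15 + 0.18×5.47 + 0.523×4.3) / (1 + 0.25×7.41 + 0.18×5.23 + 0.523×2.71) = 4.271/5.211 = 0.8196 J/s.
Profitability of gnats: 3.13/7.72 = 0.4054 J/s.
0.4054 < 0.8196, so adding gnats would lower the average — exclude it.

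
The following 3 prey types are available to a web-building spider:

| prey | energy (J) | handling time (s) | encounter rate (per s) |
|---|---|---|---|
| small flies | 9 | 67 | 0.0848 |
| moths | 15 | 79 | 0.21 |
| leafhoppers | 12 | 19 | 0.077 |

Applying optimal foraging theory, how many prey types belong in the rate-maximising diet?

Rank by E/h (J/s): leafhoppers 0.632, moths 0.19, small flies 0.134. Include each in turn until the next type's E/h falls below the running intake rate.
Rate on top 1: 0.3752. moths: 0.19 < 0.3752 → exclude; stop.
Optimal diet: leafhoppers — 1 of 3 types.

1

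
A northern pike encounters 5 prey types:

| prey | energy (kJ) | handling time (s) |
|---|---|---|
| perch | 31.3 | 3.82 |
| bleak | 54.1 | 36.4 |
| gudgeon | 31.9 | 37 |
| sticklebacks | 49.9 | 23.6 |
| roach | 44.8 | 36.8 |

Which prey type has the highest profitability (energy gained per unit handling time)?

In descending order of E/h:
perch: 31.3/3.82 = 8.19 kJ/s
sticklebacks: 49.9/23.6 = 2.11 kJ/s
bleak: 54.1/36.4 = 1.49 kJ/s
roach: 44.8/36.8 = 1.22 kJ/s
gudgeon: 31.9/37 = 0.862 kJ/s

perch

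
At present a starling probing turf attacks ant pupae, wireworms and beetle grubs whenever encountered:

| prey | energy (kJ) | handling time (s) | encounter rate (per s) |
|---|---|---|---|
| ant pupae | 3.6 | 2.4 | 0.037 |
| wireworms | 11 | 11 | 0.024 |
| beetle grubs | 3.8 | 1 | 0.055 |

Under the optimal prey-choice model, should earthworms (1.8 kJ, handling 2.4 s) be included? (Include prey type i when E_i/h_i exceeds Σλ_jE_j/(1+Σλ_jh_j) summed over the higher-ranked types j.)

Intake rate on the current diet: R = (0.037×3.6 + 0.024×11 + 0.055×3.8) / (1 + 0.037×2.4 + 0.024×11 + 0.055×1) = 0.6062/1.408 = 0.4306 kJ/s.
earthworms: E/h = 1.8/2.4 = 0.75 kJ/s.
0.75 > 0.4306, so adding earthworms raises the average — include it.

Yes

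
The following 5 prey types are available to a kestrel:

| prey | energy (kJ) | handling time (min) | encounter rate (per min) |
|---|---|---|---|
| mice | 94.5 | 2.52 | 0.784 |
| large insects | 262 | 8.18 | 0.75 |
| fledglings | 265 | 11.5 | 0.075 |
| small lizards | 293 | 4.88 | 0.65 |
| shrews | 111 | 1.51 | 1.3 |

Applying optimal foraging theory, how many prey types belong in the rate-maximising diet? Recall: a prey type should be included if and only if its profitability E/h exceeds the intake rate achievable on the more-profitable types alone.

Profitabilities (E/h, kJ/min): shrews 73.5, small lizards 60, mice 37.5, large insects 32, fledglings 23. Add prey in this order while the next type's profitability exceeds the intake rate on those already taken.
Rate on top 1: 48.7. small lizards: 60 > 48.7 → include.
Rate on top 2: 54.56. mice: 37.5 < 54.56 → exclude; stop.
Optimal diet: shrews, small lizards — 2 of 5 types.

2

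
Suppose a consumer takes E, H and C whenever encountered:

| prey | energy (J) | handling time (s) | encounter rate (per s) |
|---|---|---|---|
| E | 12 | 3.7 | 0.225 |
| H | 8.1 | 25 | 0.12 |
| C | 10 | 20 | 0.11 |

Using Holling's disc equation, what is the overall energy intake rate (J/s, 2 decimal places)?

R = Σλ_iE_i / (1 + Σλ_ih_i)
Numerator: 0.225×12 + 0.12×8.1 + 0.11×10 = 4.772
Denominator: 1 + 0.225×3.7 + 0.12×25 + 0.11×20 = 7.033
R = 4.772/7.033 = 0.6786 J/s

0.68 J/s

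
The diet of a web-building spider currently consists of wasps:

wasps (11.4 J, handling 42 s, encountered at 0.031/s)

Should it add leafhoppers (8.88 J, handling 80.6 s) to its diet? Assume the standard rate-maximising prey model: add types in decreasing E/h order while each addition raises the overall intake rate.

No

Current rate: (0.031×11.4)/(1 + 0.031×42) = 0.1535 J/s.
Profitability of leafhoppers: 8.88/80.6 = 0.1102 J/s.
0.1102 < 0.1535, so adding leafhoppers would lower the average — exclude it.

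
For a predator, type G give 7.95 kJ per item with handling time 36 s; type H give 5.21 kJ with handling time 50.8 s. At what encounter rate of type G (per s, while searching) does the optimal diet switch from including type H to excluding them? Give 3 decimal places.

The zero-one rule: include type H iff E₂/h₂ > λE₁/(1+λh₁). Equality gives the switch point.
λE₁h₂ = E₂ + λE₂h₁ ⇒ λ = E₂/(E₁h₂ − E₂h₁) = 5.21/(403.9 − 187.6) = 0.02409 per s.

0.024 per s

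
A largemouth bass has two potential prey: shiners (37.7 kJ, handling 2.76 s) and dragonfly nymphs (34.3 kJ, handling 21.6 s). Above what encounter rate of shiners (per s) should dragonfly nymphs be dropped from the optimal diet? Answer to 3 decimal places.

Drop dragonfly nymphs once their profitability E₂/h₂ falls below the rate achievable on shiners alone: E₂/h₂ = λE₁/(1 + λh₁).
Solve for λ: λE₁h₂ = E₂(1 + λh₁) → λ(E₁h₂ − E₂h₁) = E₂ → λ = E₂/(E₁h₂ − E₂h₁).
λ = 34.3/(37.7×21.6 − 34.3×2.76) = 34.3/719.7 = 0.04766 per s.

0.048 per s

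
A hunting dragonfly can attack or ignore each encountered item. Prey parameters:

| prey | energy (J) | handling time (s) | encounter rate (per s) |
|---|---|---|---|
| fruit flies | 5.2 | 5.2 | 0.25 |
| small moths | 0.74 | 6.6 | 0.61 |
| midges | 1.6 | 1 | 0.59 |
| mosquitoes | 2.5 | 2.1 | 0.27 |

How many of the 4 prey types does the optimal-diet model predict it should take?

Rank by E/h (J/s): midges 1.6, mosquitoes 1.19, fruit flies 1, small moths 0.112. Include each in turn until the next type's E/h falls below the running intake rate.
Rate on top 1: 0.5937. mosquitoes: 1.19 > 0.5937 → include.
Rate on top 2: 0.7506. fruit flies: 1 > 0.7506 → include.
Rate on top 3: 0.8444. small moths: 0.112 < 0.8444 → exclude; stop.
Optimal diet: midges, mosquitoes, fruit flies — 3 of 4 types.

3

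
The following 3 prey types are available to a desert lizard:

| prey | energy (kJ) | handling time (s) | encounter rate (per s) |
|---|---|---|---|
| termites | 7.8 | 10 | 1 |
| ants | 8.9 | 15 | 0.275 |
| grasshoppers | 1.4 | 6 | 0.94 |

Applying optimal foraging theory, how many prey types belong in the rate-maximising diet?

1

Profitabilities (E/h, kJ/s): termites 0.78, ants 0.593, grasshoppers 0.233. Add prey in this order while the next type's profitability exceeds the intake rate on those already taken.
Rate on top 1: 0.7091. ants: 0.593 < 0.7091 → exclude; stop.
Optimal diet: termites — 1 of 3 types.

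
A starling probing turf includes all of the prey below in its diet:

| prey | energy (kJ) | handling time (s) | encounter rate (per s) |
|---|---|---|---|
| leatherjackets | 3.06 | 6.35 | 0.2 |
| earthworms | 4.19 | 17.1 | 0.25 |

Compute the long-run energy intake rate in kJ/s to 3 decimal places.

0.254 kJ/s

Energy encountered per unit search time: 0.2×3.06 + 0.25×4.19 = 1.66 kJ/s.
Handling time per unit search time: 0.2×6.35 + 0.25×17.1 = 5.545.
Rate = 1.66/(1 + 5.545) = 0.2536 kJ/s.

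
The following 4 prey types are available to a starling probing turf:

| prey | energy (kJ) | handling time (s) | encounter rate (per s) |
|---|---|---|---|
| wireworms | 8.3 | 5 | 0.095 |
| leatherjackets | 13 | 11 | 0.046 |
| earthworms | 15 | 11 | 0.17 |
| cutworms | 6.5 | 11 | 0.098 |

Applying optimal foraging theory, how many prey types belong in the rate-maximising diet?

Rank by E/h (kJ/s): wireworms 1.66, earthworms 1.36, leatherjackets 1.18, cutworms 0.591. Include each in turn until the next type's E/h falls below the running intake rate.
Rate on top 1: 0.5346. earthworms: 1.36 > 0.5346 → include.
Rate on top 2: 0.9981. leatherjackets: 1.18 > 0.9981 → include.
Rate on top 3: 1.022. cutworms: 0.591 < 1.022 → exclude; stop.
Optimal diet: wireworms, earthworms, leatherjackets — 3 of 4 types.

3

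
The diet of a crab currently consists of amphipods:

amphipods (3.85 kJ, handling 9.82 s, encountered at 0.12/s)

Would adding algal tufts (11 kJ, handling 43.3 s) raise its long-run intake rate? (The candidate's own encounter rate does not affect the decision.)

Yes

On amphipods alone, R = ΣλE/(1+Σλh) = 0.462/2.178 = 0.2121 kJ/s.
Profitability of algal tufts: 11/43.3 = 0.254 kJ/s.
0.254 > 0.2121, so adding algal tufts raises the average — include it.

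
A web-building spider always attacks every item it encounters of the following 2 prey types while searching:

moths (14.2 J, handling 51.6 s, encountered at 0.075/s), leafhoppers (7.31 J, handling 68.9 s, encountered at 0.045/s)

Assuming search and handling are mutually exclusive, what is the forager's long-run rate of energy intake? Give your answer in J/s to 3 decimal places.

Energy encountered per unit search time: 0.075×14.2 + 0.045×7.31 = 1.394 J/s.
Handling time per unit search time: 0.075×51.6 + 0.045×68.9 = 6.971.
Rate = 1.394/(1 + 6.971) = 0.1749 J/s.

0.175 J/s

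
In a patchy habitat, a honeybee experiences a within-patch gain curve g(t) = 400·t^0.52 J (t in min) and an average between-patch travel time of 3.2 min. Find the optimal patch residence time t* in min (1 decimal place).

Optimal t* satisfies g'(t*) = g(t*)/(T + t*).
g'(t) = 0.52·400·t^-0.48. Setting 0.52·400·t^-0.48 = 400·t^0.52/(3.2+t) gives 0.52(3.2+t) = t, so 0.48·t = 0.52×3.2.
t* = 0.52×3.2/0.48 = 3.467 min.

3.5 min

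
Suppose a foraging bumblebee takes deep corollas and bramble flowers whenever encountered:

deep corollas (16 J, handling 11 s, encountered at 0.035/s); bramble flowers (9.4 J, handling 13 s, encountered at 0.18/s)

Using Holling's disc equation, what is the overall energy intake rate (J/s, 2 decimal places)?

0.60 J/s

R = Σλ_iE_i / (1 + Σλ_ih_i)
Numerator: 0.035×16 + 0.18×9.4 = 2.252
Denominator: 1 + 0.035×11 + 0.18×13 = 3.725
R = 2.252/3.725 = 0.6046 J/s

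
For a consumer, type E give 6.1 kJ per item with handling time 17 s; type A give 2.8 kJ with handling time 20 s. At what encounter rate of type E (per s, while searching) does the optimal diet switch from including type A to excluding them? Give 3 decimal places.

Drop type A once their profitability E₂/h₂ falls below the rate achievable on type E alone: E₂/h₂ = λE₁/(1 + λh₁).
Solve for λ: λE₁h₂ = E₂(1 + λh₁) → λ(E₁h₂ − E₂h₁) = E₂ → λ = E₂/(E₁h₂ − E₂h₁).
λ = 2.8/(6.1×20 − 2.8×17) = 2.8/74.4 = 0.03763 per s.

0.038 per s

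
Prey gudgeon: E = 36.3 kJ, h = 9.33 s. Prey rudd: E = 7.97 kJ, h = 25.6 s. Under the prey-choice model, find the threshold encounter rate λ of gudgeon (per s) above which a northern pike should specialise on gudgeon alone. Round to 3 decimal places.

0.009 per s

Drop rudd once their profitability E₂/h₂ falls below the rate achievable on gudgeon alone: E₂/h₂ = λE₁/(1 + λh₁).
Solve for λ: λE₁h₂ = E₂(1 + λh₁) → λ(E₁h₂ − E₂h₁) = E₂ → λ = E₂/(E₁h₂ − E₂h₁).
λ = 7.97/(36.3×25.6 − 7.97×9.33) = 7.97/854.9 = 0.009323 per s.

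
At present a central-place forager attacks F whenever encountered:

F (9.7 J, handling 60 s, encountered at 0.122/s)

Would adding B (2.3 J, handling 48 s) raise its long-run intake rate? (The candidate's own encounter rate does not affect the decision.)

Current rate: (0.122×9.7)/(1 + 0.122×60) = 0.1422 J/s.
Profitability of B: 2.3/48 = 0.04792 J/s.
0.04792 < 0.1422, so adding B would lower the average — exclude it.

No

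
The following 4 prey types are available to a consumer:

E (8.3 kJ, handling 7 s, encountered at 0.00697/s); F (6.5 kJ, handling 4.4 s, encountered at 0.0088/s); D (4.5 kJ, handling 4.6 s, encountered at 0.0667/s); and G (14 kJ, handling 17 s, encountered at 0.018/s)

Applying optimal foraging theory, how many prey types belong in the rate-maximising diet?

Profitabilities (E/h, kJ/s): F 1.48, E 1.19, D 0.978, G 0.824. Add prey in this order while the next type's profitability exceeds the intake rate on those already taken.
Rate on top 1: 0.05507. E: 1.19 > 0.05507 → include.
Rate on top 2: 0.1058. D: 0.978 > 0.1058 → include.
Rate on top 3: 0.2978. G: 0.824 > 0.2978 → include.
Optimal diet: F, E, D, G — 4 of 4 types.

4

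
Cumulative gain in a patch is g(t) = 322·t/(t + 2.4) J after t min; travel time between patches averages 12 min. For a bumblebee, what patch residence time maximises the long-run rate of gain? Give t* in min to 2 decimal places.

Maximise g(t)/(T+t): set derivative to zero → g'(t)(T+t) = g(t).
g'(t) = 322·2.4/(t + 2.4)². Setting 322·2.4/(t+2.4)² = 322t/[(t+2.4)(12+t)] gives 2.4(12+t) = t(t+2.4), so t² = 2.4×12 = 28.8.
t* = √28.8 = 5.367 min.

5.37 min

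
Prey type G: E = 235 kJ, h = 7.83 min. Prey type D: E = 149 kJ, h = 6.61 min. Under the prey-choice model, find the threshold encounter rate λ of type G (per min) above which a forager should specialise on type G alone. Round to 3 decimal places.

At the threshold, the rate on type G alone equals the profitability of type D: λ·235/(1 + λ·7.83) = 149/6.61 = 22.54.
Rearranging, λ(235 − 22.54×7.83) = 22.54, so λ = 22.54/58.5 = 0.3853 per min.

0.385 per min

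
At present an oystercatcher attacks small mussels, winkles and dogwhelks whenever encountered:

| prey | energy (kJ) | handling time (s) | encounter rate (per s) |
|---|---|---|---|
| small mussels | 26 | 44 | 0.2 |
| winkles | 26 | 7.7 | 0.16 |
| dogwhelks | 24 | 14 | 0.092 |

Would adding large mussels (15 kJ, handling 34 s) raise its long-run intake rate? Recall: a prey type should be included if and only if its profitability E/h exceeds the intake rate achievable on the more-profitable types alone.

No

Intake rate on the current diet: R = (0.2×26 + 0.16×26 + 0.092×24) / (1 + 0.2×44 + 0.16×7.7 + 0.092×14) = 11.57/12.32 = 0.939 kJ/s.
Profitability of large mussels: 15/34 = 0.4412 kJ/s.
Since 0.4412 < R, time spent handling large mussels is better spent searching.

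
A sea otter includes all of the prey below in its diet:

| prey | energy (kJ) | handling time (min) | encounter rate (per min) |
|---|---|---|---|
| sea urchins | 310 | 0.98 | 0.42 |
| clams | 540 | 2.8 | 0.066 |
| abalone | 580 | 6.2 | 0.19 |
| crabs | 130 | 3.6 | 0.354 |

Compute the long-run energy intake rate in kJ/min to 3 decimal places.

R = (0.42×310 + 0.066×540 + 0.19×580 + 0.354×130) / (1 + 0.42×0.98 + 0.066×2.8 + 0.19×6.2 + 0.354×3.6) = 322.1/4.049 = 79.54 kJ/min.

79.545 kJ/min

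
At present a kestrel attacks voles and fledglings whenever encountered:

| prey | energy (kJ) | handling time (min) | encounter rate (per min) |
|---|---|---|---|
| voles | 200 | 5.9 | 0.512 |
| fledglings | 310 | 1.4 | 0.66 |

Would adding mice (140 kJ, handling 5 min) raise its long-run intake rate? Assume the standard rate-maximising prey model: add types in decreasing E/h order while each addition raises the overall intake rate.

No

Current rate: (0.512×200 + 0.66×310)/(1 + 0.512×5.9 + 0.66×1.4) = 62.09 kJ/min.
Profitability of mice: 140/5 = 28 kJ/min.
Since 28 < R, time spent handling mice is better spent searching.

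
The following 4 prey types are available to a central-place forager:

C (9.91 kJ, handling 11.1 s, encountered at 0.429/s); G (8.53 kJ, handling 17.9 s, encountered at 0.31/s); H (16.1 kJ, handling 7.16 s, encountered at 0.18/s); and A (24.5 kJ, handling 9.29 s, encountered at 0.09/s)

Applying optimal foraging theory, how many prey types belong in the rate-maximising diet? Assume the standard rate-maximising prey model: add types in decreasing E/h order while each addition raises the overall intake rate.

E/h in descending order: A 2.64, H 2.25, C 0.893, G 0.477 kJ/s. The optimal diet is the largest prefix of this list for which every included type satisfies E_i/h_i > R on the types above it.
Rate on top 1: 1.201. H: 2.25 > 1.201 → include.
Rate on top 2: 1.633. C: 0.893 < 1.633 → exclude; stop.
Optimal diet: A, H — 2 of 4 types.

2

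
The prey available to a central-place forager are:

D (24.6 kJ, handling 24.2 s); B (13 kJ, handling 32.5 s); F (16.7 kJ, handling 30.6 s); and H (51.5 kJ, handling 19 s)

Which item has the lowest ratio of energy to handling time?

Profitability E/h (kJ/s): D = 24.6/24.2 = 1.02, B = 13/32.5 = 0.4, F = 16.7/30.6 = 0.546, H = 51.5/19 = 2.71.
Ranked: H > D > F > B.

B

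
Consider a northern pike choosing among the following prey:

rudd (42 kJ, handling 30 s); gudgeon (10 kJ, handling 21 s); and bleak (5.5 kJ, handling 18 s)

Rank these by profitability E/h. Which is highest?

Profitability E/h (kJ/s): rudd = 42/30 = 1.4, gudgeon = 10/21 = 0.476, bleak = 5.5/18 = 0.306.
Ranked: rudd > gudgeon > bleak.

rudd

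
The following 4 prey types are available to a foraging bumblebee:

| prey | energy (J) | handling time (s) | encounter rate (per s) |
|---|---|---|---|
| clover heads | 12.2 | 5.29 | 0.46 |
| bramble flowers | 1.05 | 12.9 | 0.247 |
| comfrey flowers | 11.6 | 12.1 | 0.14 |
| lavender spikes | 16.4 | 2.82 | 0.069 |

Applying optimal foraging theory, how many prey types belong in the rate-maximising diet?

Profitabilities (E/h, J/s): lavender spikes 5.82, clover heads 2.31, comfrey flowers 0.959, bramble flowers 0.0814. Add prey in this order while the next type's profitability exceeds the intake rate on those already taken.
Rate on top 1: 0.9473. clover heads: 2.31 > 0.9473 → include.
Rate on top 2: 1.859. comfrey flowers: 0.959 < 1.859 → exclude; stop.
Optimal diet: lavender spikes, clover heads — 2 of 4 types.

2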